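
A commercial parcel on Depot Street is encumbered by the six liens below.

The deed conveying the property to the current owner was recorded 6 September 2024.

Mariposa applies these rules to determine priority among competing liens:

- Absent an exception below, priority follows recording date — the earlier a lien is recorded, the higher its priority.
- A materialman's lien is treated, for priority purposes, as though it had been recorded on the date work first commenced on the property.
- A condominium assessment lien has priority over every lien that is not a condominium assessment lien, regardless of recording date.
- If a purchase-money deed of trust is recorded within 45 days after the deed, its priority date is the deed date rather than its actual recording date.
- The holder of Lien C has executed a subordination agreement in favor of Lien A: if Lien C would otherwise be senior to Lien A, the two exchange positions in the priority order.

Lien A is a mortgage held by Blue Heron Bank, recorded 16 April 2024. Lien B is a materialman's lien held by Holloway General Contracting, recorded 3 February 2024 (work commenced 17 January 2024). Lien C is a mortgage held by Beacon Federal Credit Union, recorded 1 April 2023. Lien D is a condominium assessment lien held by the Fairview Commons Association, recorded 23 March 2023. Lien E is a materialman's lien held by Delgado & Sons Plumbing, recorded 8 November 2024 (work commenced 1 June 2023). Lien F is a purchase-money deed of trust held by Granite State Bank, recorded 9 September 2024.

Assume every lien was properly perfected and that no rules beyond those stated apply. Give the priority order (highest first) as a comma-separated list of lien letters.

D, A, E, B, C, F

First, effective dates: B relates back to 17 January 2024 (work commenced); E relates back to 1 June 2023 (work commenced); F relates back to the deed date 6 September 2024.
D is a condominium assessment lien, so it outranks all other liens regardless of date.
Remaining liens by effective date: C (1 April 2023), E (1 June 2023), B (17 January 2024), A (16 April 2024), F (6 September 2024).
Because C would otherwise rank above A, the subordination swaps them.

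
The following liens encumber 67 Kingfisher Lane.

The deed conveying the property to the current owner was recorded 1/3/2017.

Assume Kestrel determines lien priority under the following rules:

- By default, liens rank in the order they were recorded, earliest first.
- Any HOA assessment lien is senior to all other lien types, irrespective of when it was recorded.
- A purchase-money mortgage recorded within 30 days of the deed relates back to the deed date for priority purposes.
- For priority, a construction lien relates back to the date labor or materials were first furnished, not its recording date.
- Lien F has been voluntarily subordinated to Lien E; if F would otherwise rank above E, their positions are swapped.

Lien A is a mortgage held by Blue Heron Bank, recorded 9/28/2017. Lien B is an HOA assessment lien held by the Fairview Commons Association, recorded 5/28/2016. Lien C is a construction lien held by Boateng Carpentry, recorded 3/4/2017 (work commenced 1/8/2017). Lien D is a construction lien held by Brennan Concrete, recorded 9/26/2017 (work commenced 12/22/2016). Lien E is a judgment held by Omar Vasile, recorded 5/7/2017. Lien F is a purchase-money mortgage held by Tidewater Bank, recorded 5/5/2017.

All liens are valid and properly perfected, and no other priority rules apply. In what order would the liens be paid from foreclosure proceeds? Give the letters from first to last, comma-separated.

B, D, C, E, F, A

Effective dates: C is treated as recorded 1/8/2017, the work-commencement date; D relates back to 12/22/2016 (work commenced); F was recorded 122 days after the deed, outside the 30-day window, so it keeps its recording date.
B, as an HOA assessment lien, has superpriority and ranks first.
The other liens, earliest effective date first: D (12/22/2016), C (1/8/2017), F (5/5/2017), E (5/7/2017), A (9/28/2017).
Because F would otherwise rank above E, the subordination swaps them.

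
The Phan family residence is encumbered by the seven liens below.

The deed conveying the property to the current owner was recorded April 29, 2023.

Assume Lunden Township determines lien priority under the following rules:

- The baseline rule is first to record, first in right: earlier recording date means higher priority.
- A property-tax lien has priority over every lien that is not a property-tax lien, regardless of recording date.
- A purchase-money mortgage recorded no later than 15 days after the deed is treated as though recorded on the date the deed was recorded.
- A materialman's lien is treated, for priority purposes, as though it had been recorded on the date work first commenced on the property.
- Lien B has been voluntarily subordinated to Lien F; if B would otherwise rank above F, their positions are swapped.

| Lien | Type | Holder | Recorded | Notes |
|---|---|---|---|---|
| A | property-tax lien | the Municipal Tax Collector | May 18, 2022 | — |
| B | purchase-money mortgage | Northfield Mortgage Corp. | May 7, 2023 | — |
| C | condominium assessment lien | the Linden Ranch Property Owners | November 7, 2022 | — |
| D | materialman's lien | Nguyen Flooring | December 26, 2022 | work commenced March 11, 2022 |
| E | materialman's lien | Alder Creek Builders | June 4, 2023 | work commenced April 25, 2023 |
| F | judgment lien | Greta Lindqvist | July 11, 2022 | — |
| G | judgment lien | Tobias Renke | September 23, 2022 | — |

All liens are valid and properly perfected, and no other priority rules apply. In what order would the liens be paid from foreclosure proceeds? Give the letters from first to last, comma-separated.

A, D, F, G, C, E, B

Effective dates: B relates back to the deed date April 29, 2023; D is treated as recorded March 11, 2022, the work-commencement date; E's effective date is April 25, 2023, when work began.
As a property-tax lien, A is senior to every other lien.
Remaining liens by effective date: D (March 11, 2022), F (July 11, 2022), G (September 23, 2022), C (November 7, 2022), E (April 25, 2023), B (April 29, 2023).
B already ranks below F; the subordination has no effect.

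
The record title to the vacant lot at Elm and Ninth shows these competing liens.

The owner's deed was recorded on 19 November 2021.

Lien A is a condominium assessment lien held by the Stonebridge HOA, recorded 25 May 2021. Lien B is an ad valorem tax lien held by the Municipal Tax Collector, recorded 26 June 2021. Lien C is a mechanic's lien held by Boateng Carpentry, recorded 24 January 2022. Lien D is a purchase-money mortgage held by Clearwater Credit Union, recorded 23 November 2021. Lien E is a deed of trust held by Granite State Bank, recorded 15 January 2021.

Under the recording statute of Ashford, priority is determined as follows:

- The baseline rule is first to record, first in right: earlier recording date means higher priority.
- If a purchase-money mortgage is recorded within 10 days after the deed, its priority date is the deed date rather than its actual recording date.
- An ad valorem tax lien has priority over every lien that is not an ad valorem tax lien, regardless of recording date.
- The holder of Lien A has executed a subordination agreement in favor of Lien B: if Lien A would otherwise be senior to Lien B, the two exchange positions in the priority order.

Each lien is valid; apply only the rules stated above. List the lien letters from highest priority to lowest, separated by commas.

Adjusting effective dates: D relates back to the deed date 19 November 2021.
B is an ad valorem tax lien and takes priority over every other lien.
Ordering the rest by effective date: E (15 January 2021), A (25 May 2021), D (19 November 2021), C (24 January 2022).
A already ranks below B; the subordination has no effect.

B, E, A, D, C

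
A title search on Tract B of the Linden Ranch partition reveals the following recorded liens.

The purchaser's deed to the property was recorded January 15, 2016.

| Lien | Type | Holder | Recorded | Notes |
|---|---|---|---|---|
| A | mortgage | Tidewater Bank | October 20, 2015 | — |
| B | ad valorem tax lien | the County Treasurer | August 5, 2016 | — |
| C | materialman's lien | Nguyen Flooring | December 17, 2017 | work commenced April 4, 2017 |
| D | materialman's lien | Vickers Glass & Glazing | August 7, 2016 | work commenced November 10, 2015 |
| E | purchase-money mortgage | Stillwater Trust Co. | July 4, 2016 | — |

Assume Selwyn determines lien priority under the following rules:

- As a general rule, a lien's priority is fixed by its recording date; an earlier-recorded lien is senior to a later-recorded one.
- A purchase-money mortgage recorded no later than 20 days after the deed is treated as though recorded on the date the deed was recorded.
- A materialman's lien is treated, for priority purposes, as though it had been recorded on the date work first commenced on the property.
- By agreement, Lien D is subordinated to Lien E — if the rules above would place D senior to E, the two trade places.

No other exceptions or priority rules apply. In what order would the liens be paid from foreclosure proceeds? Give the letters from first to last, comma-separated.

A, E, D, B, C

Adjusting effective dates: C is treated as recorded April 4, 2017, the work-commencement date; D's effective date is November 10, 2015, when work began; E missed the 20-day window (171 days after the deed), so its recording date stands.
Sorted by effective date: A (October 20, 2015), D (November 10, 2015), E (July 4, 2016), B (August 5, 2016), C (April 4, 2017).
Because D would otherwise rank above E, the subordination swaps them.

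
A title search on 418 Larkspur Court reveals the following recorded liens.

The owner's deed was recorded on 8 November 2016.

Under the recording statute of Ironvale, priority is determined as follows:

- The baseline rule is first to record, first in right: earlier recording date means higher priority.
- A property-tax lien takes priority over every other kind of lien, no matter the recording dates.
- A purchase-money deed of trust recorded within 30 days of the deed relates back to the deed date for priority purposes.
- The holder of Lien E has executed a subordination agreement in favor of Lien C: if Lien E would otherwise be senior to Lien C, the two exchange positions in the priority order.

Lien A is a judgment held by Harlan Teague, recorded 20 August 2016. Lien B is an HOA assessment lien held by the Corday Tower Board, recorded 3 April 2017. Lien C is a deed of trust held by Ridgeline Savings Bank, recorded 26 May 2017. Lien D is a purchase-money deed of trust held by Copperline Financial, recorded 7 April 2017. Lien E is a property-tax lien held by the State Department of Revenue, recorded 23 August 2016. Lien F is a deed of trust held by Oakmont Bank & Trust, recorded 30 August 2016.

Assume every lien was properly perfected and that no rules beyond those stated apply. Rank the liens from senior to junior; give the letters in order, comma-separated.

Effective dates after the stated exceptions: D was recorded 150 days after the deed — beyond 30 days — so no relation-back applies.
E is a property-tax lien and takes priority over every other lien.
Among the remaining liens, by effective date: A (20 August 2016), F (30 August 2016), B (3 April 2017), D (7 April 2017), C (26 May 2017).
E would otherwise be senior to C, so under the subordination agreement E and C exchange positions.

C, A, F, B, D, E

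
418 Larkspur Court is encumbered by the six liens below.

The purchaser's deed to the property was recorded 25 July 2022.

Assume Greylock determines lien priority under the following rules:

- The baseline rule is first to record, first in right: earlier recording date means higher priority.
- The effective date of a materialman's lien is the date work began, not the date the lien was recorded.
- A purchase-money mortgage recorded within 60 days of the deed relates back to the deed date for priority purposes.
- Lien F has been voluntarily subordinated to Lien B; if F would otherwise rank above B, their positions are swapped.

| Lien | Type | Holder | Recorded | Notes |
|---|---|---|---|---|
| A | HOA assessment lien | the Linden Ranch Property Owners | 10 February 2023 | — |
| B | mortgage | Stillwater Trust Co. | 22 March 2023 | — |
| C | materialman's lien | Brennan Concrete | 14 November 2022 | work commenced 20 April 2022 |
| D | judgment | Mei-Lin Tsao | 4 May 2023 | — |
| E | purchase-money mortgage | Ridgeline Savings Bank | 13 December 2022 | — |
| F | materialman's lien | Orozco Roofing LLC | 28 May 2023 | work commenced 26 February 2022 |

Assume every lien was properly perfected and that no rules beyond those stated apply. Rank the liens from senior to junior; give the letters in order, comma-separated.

Effective dates after the stated exceptions: C's effective date is 20 April 2022, when work began; E missed the 60-day window (141 days after the deed), so its recording date stands; F's effective date is 26 February 2022, when work began.
Sorted by effective date: F (26 February 2022), C (20 April 2022), E (13 December 2022), A (10 February 2023), B (22 March 2023), D (4 May 2023).
F is senior to B before the subordination, so the two trade places.

B, C, E, A, F, D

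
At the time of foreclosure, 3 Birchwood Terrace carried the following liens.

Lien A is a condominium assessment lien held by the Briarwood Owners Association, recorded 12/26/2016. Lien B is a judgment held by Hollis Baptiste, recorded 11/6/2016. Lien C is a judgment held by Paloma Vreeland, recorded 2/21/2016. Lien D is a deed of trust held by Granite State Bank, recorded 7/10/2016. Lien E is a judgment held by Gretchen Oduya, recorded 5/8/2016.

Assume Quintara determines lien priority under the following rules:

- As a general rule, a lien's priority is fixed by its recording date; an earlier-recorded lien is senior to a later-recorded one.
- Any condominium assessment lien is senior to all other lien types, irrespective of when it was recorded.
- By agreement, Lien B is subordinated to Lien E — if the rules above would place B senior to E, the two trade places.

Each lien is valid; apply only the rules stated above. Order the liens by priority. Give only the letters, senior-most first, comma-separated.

As a condominium assessment lien, A is senior to every other lien.
The other liens, earliest effective date first: C (2/21/2016), E (5/8/2016), D (7/10/2016), B (11/6/2016).
B already ranks below E; the subordination has no effect.

A, C, E, D, B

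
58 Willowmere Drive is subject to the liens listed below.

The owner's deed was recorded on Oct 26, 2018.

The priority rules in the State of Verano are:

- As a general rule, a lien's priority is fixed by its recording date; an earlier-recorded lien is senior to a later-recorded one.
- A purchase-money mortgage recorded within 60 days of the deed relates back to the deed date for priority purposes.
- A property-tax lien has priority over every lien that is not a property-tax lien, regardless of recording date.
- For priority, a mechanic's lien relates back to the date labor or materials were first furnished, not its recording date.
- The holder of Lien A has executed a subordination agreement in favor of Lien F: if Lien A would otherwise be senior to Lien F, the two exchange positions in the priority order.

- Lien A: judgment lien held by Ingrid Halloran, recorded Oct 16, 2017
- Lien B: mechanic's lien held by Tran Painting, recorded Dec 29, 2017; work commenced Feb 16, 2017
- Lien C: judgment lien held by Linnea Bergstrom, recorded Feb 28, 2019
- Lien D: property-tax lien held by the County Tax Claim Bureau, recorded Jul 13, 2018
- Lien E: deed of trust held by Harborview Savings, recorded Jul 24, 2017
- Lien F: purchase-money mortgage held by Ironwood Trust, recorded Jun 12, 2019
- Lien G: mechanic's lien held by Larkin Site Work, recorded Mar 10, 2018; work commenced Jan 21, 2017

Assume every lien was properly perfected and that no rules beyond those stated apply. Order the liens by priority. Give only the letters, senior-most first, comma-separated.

D, G, B, E, F, C, A

Adjusting effective dates: B's effective date is Feb 16, 2017, when work began; F missed the 60-day window (229 days after the deed), so its recording date stands; G's effective date is Jan 21, 2017, when work began.
D is a property-tax lien, so it outranks all other liens regardless of date.
Remaining liens by effective date: G (Jan 21, 2017), B (Feb 16, 2017), E (Jul 24, 2017), A (Oct 16, 2017), C (Feb 28, 2019), F (Jun 12, 2019).
The subordination applies — A was senior to F — so A and F swap.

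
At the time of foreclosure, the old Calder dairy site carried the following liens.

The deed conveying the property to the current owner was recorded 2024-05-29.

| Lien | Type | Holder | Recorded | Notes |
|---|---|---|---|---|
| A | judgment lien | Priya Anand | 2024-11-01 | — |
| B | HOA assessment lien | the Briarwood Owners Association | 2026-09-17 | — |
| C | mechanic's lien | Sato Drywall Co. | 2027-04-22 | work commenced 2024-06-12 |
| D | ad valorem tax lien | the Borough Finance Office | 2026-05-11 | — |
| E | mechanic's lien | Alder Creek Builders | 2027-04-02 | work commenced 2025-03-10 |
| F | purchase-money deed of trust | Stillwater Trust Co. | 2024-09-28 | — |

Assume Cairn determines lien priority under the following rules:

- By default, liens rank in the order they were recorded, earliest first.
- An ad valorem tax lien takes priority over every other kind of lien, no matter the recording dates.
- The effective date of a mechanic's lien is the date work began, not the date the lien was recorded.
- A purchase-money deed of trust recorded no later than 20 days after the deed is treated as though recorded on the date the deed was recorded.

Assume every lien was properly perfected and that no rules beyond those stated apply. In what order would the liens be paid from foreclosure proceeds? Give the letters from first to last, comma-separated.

First, effective dates: C is treated as recorded 2024-06-12, the work-commencement date; E's effective date is 2025-03-10, when work began; F was recorded 122 days after the deed, outside the 20-day window, so it keeps its recording date.
D is an ad valorem tax lien, so it outranks all other liens regardless of date.
Among the remaining liens, by effective date: C (2024-06-12), F (2024-09-28), A (2024-11-01), E (2025-03-10), B (2026-09-17).

D, C, F, A, E, B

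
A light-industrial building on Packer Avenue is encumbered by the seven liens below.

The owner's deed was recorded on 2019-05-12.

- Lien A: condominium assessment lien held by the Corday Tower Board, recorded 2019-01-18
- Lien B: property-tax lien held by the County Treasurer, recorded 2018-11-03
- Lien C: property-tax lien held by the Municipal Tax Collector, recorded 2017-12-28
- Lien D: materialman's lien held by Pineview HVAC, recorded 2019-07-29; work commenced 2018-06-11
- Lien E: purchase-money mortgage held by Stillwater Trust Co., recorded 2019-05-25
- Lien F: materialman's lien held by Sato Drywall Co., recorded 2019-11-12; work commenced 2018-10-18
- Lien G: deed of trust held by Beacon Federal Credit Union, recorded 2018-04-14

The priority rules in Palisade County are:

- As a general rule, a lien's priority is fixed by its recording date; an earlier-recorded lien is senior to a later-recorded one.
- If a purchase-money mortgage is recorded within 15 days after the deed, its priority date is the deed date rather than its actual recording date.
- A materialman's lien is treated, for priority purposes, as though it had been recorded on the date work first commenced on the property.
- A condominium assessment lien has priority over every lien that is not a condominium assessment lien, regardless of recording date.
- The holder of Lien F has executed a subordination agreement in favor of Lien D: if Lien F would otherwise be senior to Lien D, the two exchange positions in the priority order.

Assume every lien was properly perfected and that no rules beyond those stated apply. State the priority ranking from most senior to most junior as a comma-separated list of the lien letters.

A, C, G, D, F, B, E

Effective dates after the stated exceptions: D is treated as recorded 2018-06-11, the work-commencement date; E was recorded within the 15-day window, so its effective date is the deed date 2019-05-12; F's effective date is 2018-10-18, when work began.
As a condominium assessment lien, A is senior to every other lien.
Ordering the rest by effective date: C (2017-12-28), G (2018-04-14), D (2018-06-11), F (2018-10-18), B (2018-11-03), E (2019-05-12).
F is already junior to D, so the subordination agreement changes nothing.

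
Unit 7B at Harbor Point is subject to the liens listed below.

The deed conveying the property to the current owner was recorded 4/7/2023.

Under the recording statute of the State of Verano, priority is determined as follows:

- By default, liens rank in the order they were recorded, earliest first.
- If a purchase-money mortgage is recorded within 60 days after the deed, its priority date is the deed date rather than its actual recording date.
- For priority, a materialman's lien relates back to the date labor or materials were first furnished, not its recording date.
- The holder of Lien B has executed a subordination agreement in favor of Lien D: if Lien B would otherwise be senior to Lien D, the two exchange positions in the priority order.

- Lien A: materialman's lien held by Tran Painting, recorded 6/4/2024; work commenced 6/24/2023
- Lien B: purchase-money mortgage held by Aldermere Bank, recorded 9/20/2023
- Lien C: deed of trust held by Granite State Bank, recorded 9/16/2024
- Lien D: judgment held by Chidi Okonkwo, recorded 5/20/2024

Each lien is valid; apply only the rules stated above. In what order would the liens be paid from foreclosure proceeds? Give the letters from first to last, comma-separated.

Effective dates after the stated exceptions: A is treated as recorded 6/24/2023, the work-commencement date; B missed the 60-day window (166 days after the deed), so its recording date stands.
By effective date: A (6/24/2023), B (9/20/2023), D (5/20/2024), C (9/16/2024).
B is senior to D before the subordination, so the two trade places.

A, D, B, C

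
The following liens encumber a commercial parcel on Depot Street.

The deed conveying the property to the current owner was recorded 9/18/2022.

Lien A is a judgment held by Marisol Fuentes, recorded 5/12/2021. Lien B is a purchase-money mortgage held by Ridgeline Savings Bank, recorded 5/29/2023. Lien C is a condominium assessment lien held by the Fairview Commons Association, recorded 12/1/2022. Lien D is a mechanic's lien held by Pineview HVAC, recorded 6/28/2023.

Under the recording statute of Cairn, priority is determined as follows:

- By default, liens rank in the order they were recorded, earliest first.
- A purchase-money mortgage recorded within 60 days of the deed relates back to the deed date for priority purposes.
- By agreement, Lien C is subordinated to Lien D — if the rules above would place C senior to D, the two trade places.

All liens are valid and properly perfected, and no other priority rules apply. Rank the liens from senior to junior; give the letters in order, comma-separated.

Adjusting effective dates: B was recorded 253 days after the deed, outside the 60-day window, so it keeps its recording date.
By effective date: A (5/12/2021), C (12/1/2022), B (5/29/2023), D (6/28/2023).
The subordination applies — C was senior to D — so C and D swap.

A, D, B, C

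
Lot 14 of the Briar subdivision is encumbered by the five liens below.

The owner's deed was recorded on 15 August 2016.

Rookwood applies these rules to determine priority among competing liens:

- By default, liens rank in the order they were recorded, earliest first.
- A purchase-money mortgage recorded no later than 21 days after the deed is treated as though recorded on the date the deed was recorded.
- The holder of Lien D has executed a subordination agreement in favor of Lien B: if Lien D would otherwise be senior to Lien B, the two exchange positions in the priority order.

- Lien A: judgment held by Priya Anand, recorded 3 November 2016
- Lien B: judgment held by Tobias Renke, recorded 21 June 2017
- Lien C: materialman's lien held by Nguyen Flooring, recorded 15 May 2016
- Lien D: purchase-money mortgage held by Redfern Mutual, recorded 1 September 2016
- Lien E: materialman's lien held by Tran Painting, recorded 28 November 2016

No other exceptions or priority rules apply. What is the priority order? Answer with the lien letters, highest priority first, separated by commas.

Effective dates after the stated exceptions: D relates back to the deed date 15 August 2016.
By effective date: C (15 May 2016), D (15 August 2016), A (3 November 2016), E (28 November 2016), B (21 June 2017).
D is senior to B before the subordination, so the two trade places.

C, B, A, E, D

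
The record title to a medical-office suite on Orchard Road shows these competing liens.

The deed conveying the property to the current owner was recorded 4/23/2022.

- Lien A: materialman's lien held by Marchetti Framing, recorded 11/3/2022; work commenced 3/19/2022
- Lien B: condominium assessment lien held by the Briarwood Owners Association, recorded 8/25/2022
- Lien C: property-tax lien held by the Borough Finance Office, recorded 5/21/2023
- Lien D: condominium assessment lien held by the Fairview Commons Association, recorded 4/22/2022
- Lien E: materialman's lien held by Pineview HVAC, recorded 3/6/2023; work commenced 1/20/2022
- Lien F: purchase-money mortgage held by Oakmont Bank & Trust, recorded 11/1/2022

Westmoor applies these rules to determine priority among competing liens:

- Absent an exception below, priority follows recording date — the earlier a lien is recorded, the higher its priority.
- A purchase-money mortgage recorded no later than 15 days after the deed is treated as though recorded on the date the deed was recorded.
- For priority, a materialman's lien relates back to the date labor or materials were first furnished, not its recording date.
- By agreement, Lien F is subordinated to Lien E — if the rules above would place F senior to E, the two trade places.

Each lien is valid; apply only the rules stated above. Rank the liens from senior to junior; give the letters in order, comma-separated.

First, effective dates: A relates back to 3/19/2022 (work commenced); E relates back to 1/20/2022 (work commenced); F was recorded 192 days after the deed, outside the 15-day window, so it keeps its recording date.
Sorted by effective date: E (1/20/2022), A (3/19/2022), D (4/22/2022), B (8/25/2022), F (11/1/2022), C (5/21/2023).
F already ranks below E; the subordination has no effect.

E, A, D, B, F, C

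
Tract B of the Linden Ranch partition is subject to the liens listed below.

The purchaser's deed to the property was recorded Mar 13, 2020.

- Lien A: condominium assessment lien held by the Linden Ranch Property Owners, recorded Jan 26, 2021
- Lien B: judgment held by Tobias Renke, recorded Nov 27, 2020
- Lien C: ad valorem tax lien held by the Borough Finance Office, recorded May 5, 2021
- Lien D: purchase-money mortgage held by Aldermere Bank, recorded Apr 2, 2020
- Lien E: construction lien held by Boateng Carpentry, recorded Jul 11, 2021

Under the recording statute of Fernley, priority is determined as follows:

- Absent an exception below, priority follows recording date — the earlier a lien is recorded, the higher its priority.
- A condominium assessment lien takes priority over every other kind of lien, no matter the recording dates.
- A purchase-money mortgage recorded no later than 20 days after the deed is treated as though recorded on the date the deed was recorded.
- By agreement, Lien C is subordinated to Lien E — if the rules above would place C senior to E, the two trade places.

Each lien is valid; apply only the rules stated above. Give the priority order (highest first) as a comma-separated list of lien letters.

First, effective dates: D's effective date is the deed date, Mar 13, 2020.
A is a condominium assessment lien and takes priority over every other lien.
The other liens, earliest effective date first: D (Mar 13, 2020), B (Nov 27, 2020), C (May 5, 2021), E (Jul 11, 2021).
C would otherwise be senior to E, so under the subordination agreement C and E exchange positions.

A, D, B, E, C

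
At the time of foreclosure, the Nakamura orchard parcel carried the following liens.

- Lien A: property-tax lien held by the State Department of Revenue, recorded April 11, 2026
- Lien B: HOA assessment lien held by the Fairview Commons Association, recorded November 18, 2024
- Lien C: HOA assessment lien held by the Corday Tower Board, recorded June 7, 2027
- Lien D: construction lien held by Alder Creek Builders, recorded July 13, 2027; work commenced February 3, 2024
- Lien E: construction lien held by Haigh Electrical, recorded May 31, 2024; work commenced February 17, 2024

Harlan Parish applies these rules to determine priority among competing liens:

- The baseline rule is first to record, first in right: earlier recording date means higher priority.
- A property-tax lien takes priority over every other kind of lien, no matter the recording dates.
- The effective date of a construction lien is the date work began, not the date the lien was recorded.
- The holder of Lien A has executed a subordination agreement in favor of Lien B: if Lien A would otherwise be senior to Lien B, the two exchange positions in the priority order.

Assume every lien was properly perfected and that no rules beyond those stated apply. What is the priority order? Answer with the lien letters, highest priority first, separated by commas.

B, D, E, A, C

Effective dates: D is treated as recorded February 3, 2024, the work-commencement date; E's effective date is February 17, 2024, when work began.
As a property-tax lien, A is senior to every other lien.
Ordering the rest by effective date: D (February 3, 2024), E (February 17, 2024), B (November 18, 2024), C (June 7, 2027).
A is senior to B before the subordination, so the two trade places.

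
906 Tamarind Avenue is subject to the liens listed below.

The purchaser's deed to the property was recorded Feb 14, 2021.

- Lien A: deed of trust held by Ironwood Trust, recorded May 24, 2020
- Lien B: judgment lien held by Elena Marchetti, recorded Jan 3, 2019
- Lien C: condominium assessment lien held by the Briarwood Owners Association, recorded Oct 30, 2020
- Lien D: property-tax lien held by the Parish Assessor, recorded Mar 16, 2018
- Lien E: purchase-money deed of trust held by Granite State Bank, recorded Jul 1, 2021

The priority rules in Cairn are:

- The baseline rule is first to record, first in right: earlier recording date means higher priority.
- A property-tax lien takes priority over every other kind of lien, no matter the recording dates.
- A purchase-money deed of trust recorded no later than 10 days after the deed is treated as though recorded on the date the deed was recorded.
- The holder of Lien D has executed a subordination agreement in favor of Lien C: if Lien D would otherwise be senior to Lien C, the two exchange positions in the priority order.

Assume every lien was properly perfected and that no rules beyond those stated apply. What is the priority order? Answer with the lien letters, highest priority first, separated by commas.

C, B, A, D, E

First, effective dates: E was recorded 137 days after the deed — beyond 10 days — so no relation-back applies.
As a property-tax lien, D is senior to every other lien.
Among the remaining liens, by effective date: B (Jan 3, 2019), A (May 24, 2020), C (Oct 30, 2020), E (Jul 1, 2021).
Because D would otherwise rank above C, the subordination swaps them.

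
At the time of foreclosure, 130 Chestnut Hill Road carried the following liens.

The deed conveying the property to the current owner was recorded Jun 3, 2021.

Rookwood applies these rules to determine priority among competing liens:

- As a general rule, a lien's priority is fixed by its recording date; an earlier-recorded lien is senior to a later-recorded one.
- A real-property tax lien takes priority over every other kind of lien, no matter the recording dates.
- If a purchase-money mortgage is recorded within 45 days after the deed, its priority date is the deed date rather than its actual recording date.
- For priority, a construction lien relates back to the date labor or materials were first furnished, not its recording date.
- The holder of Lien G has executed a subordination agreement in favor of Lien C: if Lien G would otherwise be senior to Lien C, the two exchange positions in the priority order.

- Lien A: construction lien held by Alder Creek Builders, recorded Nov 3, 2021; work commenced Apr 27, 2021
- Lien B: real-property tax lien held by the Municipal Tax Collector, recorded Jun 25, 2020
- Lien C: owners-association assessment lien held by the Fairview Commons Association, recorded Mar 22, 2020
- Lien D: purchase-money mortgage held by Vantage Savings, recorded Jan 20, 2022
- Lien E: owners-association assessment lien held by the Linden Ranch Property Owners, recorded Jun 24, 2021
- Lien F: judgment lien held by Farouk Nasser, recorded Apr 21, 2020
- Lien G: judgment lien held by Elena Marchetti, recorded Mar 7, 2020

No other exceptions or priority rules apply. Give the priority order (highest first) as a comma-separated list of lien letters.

B, C, G, F, A, E, D

Effective dates: A relates back to Apr 27, 2021 (work commenced); D was recorded 231 days after the deed, outside the 45-day window, so it keeps its recording date.
B is a real-property tax lien, so it outranks all other liens regardless of date.
The other liens, earliest effective date first: G (Mar 7, 2020), C (Mar 22, 2020), F (Apr 21, 2020), A (Apr 27, 2021), E (Jun 24, 2021), D (Jan 20, 2022).
The subordination applies — G was senior to C — so G and C swap.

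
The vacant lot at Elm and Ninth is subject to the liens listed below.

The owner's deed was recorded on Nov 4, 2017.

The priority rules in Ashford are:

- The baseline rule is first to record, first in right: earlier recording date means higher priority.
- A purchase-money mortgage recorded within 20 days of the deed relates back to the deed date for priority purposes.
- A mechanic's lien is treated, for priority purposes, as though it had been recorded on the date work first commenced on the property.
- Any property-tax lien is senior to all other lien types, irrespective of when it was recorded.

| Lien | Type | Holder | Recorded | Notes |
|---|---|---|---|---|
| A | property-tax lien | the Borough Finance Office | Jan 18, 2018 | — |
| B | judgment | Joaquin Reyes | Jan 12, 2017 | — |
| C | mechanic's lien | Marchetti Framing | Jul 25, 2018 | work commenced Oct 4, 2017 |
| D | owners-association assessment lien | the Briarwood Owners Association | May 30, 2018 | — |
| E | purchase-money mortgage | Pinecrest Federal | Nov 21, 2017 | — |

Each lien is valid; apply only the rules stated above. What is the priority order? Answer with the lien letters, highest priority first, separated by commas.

A, B, C, E, D

Adjusting effective dates: C's effective date is Oct 4, 2017, when work began; E's effective date is the deed date, Nov 4, 2017.
As a property-tax lien, A is senior to every other lien.
Among the remaining liens, by effective date: B (Jan 12, 2017), C (Oct 4, 2017), E (Nov 4, 2017), D (May 30, 2018).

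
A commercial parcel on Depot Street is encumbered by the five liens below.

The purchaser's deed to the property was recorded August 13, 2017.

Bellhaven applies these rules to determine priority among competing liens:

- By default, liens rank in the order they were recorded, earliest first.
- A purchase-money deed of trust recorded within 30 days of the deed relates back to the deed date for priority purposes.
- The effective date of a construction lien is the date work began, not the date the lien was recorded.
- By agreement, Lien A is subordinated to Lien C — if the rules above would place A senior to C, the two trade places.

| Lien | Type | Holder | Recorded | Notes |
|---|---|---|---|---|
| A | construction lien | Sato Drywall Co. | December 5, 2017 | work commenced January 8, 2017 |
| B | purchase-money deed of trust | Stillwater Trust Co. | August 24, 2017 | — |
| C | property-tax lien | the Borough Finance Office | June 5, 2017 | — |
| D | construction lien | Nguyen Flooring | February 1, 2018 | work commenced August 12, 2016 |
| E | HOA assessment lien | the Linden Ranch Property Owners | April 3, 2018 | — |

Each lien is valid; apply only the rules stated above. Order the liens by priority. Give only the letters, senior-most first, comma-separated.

D, C, A, B, E

Adjusting effective dates: A's effective date is January 8, 2017, when work began; B's effective date is the deed date, August 13, 2017; D is treated as recorded August 12, 2016, the work-commencement date.
By effective date, earliest first: D (August 12, 2016), A (January 8, 2017), C (June 5, 2017), B (August 13, 2017), E (April 3, 2018).
The subordination applies — A was senior to C — so A and C swap.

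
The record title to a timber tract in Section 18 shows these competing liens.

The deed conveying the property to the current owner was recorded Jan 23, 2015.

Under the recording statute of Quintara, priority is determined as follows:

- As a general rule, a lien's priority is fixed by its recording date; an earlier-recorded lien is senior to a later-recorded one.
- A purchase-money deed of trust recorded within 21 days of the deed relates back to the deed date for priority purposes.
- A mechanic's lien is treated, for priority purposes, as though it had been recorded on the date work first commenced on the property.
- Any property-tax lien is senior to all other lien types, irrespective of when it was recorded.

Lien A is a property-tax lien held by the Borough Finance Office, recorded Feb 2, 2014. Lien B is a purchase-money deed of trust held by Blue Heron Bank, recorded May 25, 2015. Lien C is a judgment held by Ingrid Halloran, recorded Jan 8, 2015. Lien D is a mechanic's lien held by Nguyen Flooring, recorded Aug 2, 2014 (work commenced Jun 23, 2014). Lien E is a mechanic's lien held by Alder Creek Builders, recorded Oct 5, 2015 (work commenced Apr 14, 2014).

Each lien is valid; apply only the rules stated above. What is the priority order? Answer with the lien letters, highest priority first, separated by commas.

Adjusting effective dates: B was recorded 122 days after the deed — beyond 21 days — so no relation-back applies; D's effective date is Jun 23, 2014, when work began; E's effective date is Apr 14, 2014, when work began.
A is a property-tax lien and takes priority over every other lien.
Ordering the rest by effective date: E (Apr 14, 2014), D (Jun 23, 2014), C (Jan 8, 2015), B (May 25, 2015).

A, E, D, C, B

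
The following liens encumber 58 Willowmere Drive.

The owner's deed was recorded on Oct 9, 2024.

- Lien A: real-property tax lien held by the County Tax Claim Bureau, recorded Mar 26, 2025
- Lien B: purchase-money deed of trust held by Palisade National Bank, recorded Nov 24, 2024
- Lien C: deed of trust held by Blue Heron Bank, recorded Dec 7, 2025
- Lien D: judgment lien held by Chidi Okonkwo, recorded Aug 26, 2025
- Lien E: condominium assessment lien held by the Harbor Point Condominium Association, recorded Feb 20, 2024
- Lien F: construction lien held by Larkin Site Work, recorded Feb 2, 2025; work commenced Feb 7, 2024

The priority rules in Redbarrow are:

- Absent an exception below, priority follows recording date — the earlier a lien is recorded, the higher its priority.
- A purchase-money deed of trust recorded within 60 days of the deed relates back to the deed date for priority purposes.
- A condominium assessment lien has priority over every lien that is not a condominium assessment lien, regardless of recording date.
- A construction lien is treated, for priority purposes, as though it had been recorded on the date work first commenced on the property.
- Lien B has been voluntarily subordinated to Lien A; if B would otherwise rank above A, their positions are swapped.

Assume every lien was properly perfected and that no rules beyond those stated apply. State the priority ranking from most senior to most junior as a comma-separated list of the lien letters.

E, F, A, B, D, C

Effective dates: B relates back to the deed date Oct 9, 2024; F is treated as recorded Feb 7, 2024, the work-commencement date.
As a condominium assessment lien, E is senior to every other lien.
The other liens, earliest effective date first: F (Feb 7, 2024), B (Oct 9, 2024), A (Mar 26, 2025), D (Aug 26, 2025), C (Dec 7, 2025).
B would otherwise be senior to A, so under the subordination agreement B and A exchange positions.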